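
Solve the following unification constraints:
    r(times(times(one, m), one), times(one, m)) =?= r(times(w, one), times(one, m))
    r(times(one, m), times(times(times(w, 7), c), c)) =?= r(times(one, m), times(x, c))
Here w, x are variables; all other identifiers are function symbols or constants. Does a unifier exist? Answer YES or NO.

Decompose r/2: times(times(one, m), one) =?= times(w, one),  times(one, m) =?= times(one, m).
Decompose times/2: times(one, m) =?= w,  one =?= one.
Bind w := times(one, m); substituting into the one remaining equation that mentions w gives: r(times(one, m), times(times(times(times(one, m), 7), c), c)) =?= r(times(one, m), times(x, c)).
Delete trivial equation one =?= one.
Delete trivial equation times(one, m) =?= times(one, m).
Decompose r/2: times(one, m) =?= times(one, m),  times(times(times(times(one, m), 7), c), c) =?= times(x, c).
Delete trivial equation times(one, m) =?= times(one, m).
Decompose times/2: times(times(times(one, m), 7), c) =?= x,  c =?= c.
Bind x := times(times(times(one, m), 7), c); no other remaining equation mentions x.
Delete trivial equation c =?= c.
No equations remain and no clash or occurs-check failure arose, so a unifier exists.

YES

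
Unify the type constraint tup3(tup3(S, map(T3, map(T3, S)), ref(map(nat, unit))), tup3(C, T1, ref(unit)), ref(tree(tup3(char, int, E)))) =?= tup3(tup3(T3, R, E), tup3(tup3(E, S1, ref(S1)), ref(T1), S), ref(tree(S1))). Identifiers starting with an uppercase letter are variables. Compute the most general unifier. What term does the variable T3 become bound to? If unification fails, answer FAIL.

FAIL

Decompose tup3/3: tup3(S, map(T3, map(T3, S)), ref(map(nat, unit))) =?= tup3(T3, R, E),  tup3(C, T1, ref(unit)) =?= tup3(tup3(E, S1, ref(S1)), ref(T1), S),  ref(tree(tup3(char, int, E))) =?= ref(tree(S1)).
Decompose tup3/3: S =?= T3,  map(T3, map(T3, S)) =?= R,  ref(map(nat, unit)) =?= E.
Bind S := T3; substituting into the 2 remaining equations that mention S gives: map(T3, map(T3, T3)) =?= R,  tup3(C, T1, ref(unit)) =?= tup3(tup3(E, S1, ref(S1)), ref(T1), T3).
Bind R := map(T3, map(T3, T3)); no other remaining equation mentions R.
Bind E := ref(map(nat, unit)); substituting into the remaining equations gives: tup3(C, T1, ref(unit)) =?= tup3(tup3(ref(map(nat, unit)), S1, ref(S1)), ref(T1), T3),  ref(tree(tup3(char, int, ref(map(nat, unit))))) =?= ref(tree(S1)).
Decompose tup3/3: C =?= tup3(ref(map(nat, unit)), S1, ref(S1)),  T1 =?= ref(T1),  ref(unit) =?= T3.
Bind C := tup3(ref(map(nat, unit)), S1, ref(S1)); no other remaining equation mentions C.
Occurs check fails: T1 occurs in ref(T1); the equation T1 =?= ref(T1) has no finite solution.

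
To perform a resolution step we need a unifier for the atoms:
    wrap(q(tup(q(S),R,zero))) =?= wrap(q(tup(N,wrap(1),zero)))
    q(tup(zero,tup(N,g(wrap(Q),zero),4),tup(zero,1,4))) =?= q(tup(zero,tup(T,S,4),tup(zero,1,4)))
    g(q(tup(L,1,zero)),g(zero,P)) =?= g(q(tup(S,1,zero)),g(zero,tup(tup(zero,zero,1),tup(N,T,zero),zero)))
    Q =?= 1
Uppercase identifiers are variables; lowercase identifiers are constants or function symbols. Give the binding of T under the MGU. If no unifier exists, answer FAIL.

q(g(wrap(1),zero))

Decompose wrap/1: q(tup(q(S),R,zero)) =?= q(tup(N,wrap(1),zero)).
Decompose q/1: tup(q(S),R,zero) =?= tup(N,wrap(1),zero).
Decompose tup/3: q(S) =?= N,  R =?= wrap(1),  zero =?= zero.
Bind N := q(S); substituting into the 2 remaining equations that mention N gives: q(tup(zero,tup(q(S),g(wrap(Q),zero),4),tup(zero,1,4))) =?= q(tup(zero,tup(T,S,4),tup(zero,1,4))),  g(q(tup(L,1,zero)),g(zero,P)) =?= g(q(tup(S,1,zero)),g(zero,tup(tup(zero,zero,1),tup(q(S),T,zero),zero))).
Bind R := wrap(1); no other remaining equation mentions R.
Delete trivial equation zero =?= zero.
Decompose q/1: tup(zero,tup(q(S),g(wrap(Q),zero),4),tup(zero,1,4)) =?= tup(zero,tup(T,S,4),tup(zero,1,4)).
Decompose tup/3: zero =?= zero,  tup(q(S),g(wrap(Q),zero),4) =?= tup(T,S,4),  tup(zero,1,4) =?= tup(zero,1,4).
Delete trivial equation zero =?= zero.
Decompose tup/3: q(S) =?= T,  g(wrap(Q),zero) =?= S,  4 =?= 4.
Bind T := q(S); substituting into the one remaining equation that mentions T gives: g(q(tup(L,1,zero)),g(zero,P)) =?= g(q(tup(S,1,zero)),g(zero,tup(tup(zero,zero,1),tup(q(S),q(S),zero),zero))).
Bind S := g(wrap(Q),zero); substituting into the one remaining equation that mentions S gives: g(q(tup(L,1,zero)),g(zero,P)) =?= g(q(tup(g(wrap(Q),zero),1,zero)),g(zero,tup(tup(zero,zero,1),tup(q(g(wrap(Q),zero)),q(g(wrap(Q),zero)),zero),zero))). Substituting into the earlier bindings gives N := q(g(wrap(Q),zero)), T := q(g(wrap(Q),zero)).
Delete trivial equation 4 =?= 4.
Delete trivial equation tup(zero,1,4) =?= tup(zero,1,4).
Decompose g/2: q(tup(L,1,zero)) =?= q(tup(g(wrap(Q),zero),1,zero)),  g(zero,P) =?= g(zero,tup(tup(zero,zero,1),tup(q(g(wrap(Q),zero)),q(g(wrap(Q),zero)),zero),zero)).
Decompose q/1: tup(L,1,zero) =?= tup(g(wrap(Q),zero),1,zero).
Decompose tup/3: L =?= g(wrap(Q),zero),  1 =?= 1,  zero =?= zero.
Bind L := g(wrap(Q),zero); no other remaining equation mentions L.
Delete trivial equation 1 =?= 1.
Delete trivial equation zero =?= zero.
Decompose g/2: zero =?= zero,  P =?= tup(tup(zero,zero,1),tup(q(g(wrap(Q),zero)),q(g(wrap(Q),zero)),zero),zero).
Delete trivial equation zero =?= zero.
Bind P := tup(tup(zero,zero,1),tup(q(g(wrap(Q),zero)),q(g(wrap(Q),zero)),zero),zero); no other remaining equation mentions P.
Bind Q := 1. Substituting into the earlier bindings gives N := q(g(wrap(1),zero)), T := q(g(wrap(1),zero)), S := g(wrap(1),zero), L := g(wrap(1),zero), P := tup(tup(zero,zero,1),tup(q(g(wrap(1),zero)),q(g(wrap(1),zero)),zero),zero).
MGU = { N -> q(g(wrap(1),zero)), R -> wrap(1), T -> q(g(wrap(1),zero)), S -> g(wrap(1),zero), L -> g(wrap(1),zero), P -> tup(tup(zero,zero,1),tup(q(g(wrap(1),zero)),q(g(wrap(1),zero)),zero),zero), Q -> 1 }, so T -> q(g(wrap(1),zero)).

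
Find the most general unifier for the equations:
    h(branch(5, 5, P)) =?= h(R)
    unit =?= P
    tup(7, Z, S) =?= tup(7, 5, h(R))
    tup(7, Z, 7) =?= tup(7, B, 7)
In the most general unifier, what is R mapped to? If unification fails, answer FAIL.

Decompose h/1: branch(5, 5, P) =?= R.
Bind R := branch(5, 5, P); substituting into the one remaining equation that mentions R gives: tup(7, Z, S) =?= tup(7, 5, h(branch(5, 5, P))).
Bind P := unit; substituting into the one remaining equation that mentions P gives: tup(7, Z, S) =?= tup(7, 5, h(branch(5, 5, unit))). Substituting into the earlier binding gives R := branch(5, 5, unit).
Decompose tup/3: 7 =?= 7,  Z =?= 5,  S =?= h(branch(5, 5, unit)).
Delete trivial equation 7 =?= 7.
Bind Z := 5; substituting into the one remaining equation that mentions Z gives: tup(7, 5, 7) =?= tup(7, B, 7).
Bind S := h(branch(5, 5, unit)); no other remaining equation mentions S.
Decompose tup/3: 7 =?= 7,  5 =?= B,  7 =?= 7.
Delete trivial equation 7 =?= 7.
Bind B := 5; no other remaining equation mentions B.
Delete trivial equation 7 =?= 7.
MGU = { R := branch(5, 5, unit), P := unit, Z := 5, S := h(branch(5, 5, unit)), B := 5 }, so R := branch(5, 5, unit).

branch(5, 5, unit)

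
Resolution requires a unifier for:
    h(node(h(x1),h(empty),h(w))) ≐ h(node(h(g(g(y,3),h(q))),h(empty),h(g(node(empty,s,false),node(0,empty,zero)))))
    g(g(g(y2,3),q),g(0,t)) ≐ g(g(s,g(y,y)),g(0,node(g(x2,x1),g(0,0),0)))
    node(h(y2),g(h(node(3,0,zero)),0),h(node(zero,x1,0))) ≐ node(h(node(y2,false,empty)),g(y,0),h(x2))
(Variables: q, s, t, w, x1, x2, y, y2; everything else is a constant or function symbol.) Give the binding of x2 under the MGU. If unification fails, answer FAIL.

FAIL

Decompose h/1: node(h(x1),h(empty),h(w)) ≐ node(h(g(g(y,3),h(q))),h(empty),h(g(node(empty,s,false),node(0,empty,zero)))).
Decompose node/3: h(x1) ≐ h(g(g(y,3),h(q))),  h(empty) ≐ h(empty),  h(w) ≐ h(g(node(empty,s,false),node(0,empty,zero))).
Decompose h/1: x1 ≐ g(g(y,3),h(q)).
Bind x1 := g(g(y,3),h(q)); substituting into the 2 remaining equations that mention x1 gives: g(g(g(y2,3),q),g(0,t)) ≐ g(g(s,g(y,y)),g(0,node(g(x2,g(g(y,3),h(q))),g(0,0),0))),  node(h(y2),g(h(node(3,0,zero)),0),h(node(zero,g(g(y,3),h(q)),0))) ≐ node(h(node(y2,false,empty)),g(y,0),h(x2)).
Delete trivial equation h(empty) ≐ h(empty).
Decompose h/1: w ≐ g(node(empty,s,false),node(0,empty,zero)).
Bind w := g(node(empty,s,false),node(0,empty,zero)); no other remaining equation mentions w.
Decompose g/2: g(g(y2,3),q) ≐ g(s,g(y,y)),  g(0,t) ≐ g(0,node(g(x2,g(g(y,3),h(q))),g(0,0),0)).
Decompose g/2: g(y2,3) ≐ s,  q ≐ g(y,y).
Bind s := g(y2,3); no other remaining equation mentions s. Substituting into the earlier binding gives w := g(node(empty,g(y2,3),false),node(0,empty,zero)).
Bind q := g(y,y); substituting into the remaining equations gives: g(0,t) ≐ g(0,node(g(x2,g(g(y,3),h(g(y,y)))),g(0,0),0)),  node(h(y2),g(h(node(3,0,zero)),0),h(node(zero,g(g(y,3),h(g(y,y))),0))) ≐ node(h(node(y2,false,empty)),g(y,0),h(x2)). Substituting into the earlier binding gives x1 := g(g(y,3),h(g(y,y))).
Decompose g/2: 0 ≐ 0,  t ≐ node(g(x2,g(g(y,3),h(g(y,y)))),g(0,0),0).
Delete trivial equation 0 ≐ 0.
Bind t := node(g(x2,g(g(y,3),h(g(y,y)))),g(0,0),0); no other remaining equation mentions t.
Decompose node/3: h(y2) ≐ h(node(y2,false,empty)),  g(h(node(3,0,zero)),0) ≐ g(y,0),  h(node(zero,g(g(y,3),h(g(y,y))),0)) ≐ h(x2).
Decompose h/1: y2 ≐ node(y2,false,empty).
Occurs check fails: y2 occurs in node(y2,false,empty); the equation y2 ≐ node(y2,false,empty) has no finite solution.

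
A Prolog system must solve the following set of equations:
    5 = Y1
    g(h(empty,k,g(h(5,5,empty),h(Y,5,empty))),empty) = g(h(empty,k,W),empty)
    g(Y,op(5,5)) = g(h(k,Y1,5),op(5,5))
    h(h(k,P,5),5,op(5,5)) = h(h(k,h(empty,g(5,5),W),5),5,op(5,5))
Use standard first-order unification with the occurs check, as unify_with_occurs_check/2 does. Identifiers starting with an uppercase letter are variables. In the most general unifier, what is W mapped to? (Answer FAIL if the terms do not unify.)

Bind Y1 := 5; substituting into the one remaining equation that mentions Y1 gives: g(Y,op(5,5)) = g(h(k,5,5),op(5,5)).
Decompose g/2: h(empty,k,g(h(5,5,empty),h(Y,5,empty))) = h(empty,k,W),  empty = empty.
Decompose h/3: empty = empty,  k = k,  g(h(5,5,empty),h(Y,5,empty)) = W.
Delete trivial equation empty = empty.
Delete trivial equation k = k.
Bind W := g(h(5,5,empty),h(Y,5,empty)); substituting into the one remaining equation that mentions W gives: h(h(k,P,5),5,op(5,5)) = h(h(k,h(empty,g(5,5),g(h(5,5,empty),h(Y,5,empty))),5),5,op(5,5)).
Delete trivial equation empty = empty.
Decompose g/2: Y = h(k,5,5),  op(5,5) = op(5,5).
Bind Y := h(k,5,5); substituting into the one remaining equation that mentions Y gives: h(h(k,P,5),5,op(5,5)) = h(h(k,h(empty,g(5,5),g(h(5,5,empty),h(h(k,5,5),5,empty))),5),5,op(5,5)). Substituting into the earlier binding gives W := g(h(5,5,empty),h(h(k,5,5),5,empty)).
Delete trivial equation op(5,5) = op(5,5).
Decompose h/3: h(k,P,5) = h(k,h(empty,g(5,5),g(h(5,5,empty),h(h(k,5,5),5,empty))),5),  5 = 5,  op(5,5) = op(5,5).
Decompose h/3: k = k,  P = h(empty,g(5,5),g(h(5,5,empty),h(h(k,5,5),5,empty))),  5 = 5.
Delete trivial equation k = k.
Bind P := h(empty,g(5,5),g(h(5,5,empty),h(h(k,5,5),5,empty))); no other remaining equation mentions P.
Delete trivial equation 5 = 5.
Delete trivial equation 5 = 5.
Delete trivial equation op(5,5) = op(5,5).
MGU = { Y1 -> 5, W -> g(h(5,5,empty),h(h(k,5,5),5,empty)), Y -> h(k,5,5), P -> h(empty,g(5,5),g(h(5,5,empty),h(h(k,5,5),5,empty))) }, so W -> g(h(5,5,empty),h(h(k,5,5),5,empty)).

g(h(5,5,empty),h(h(k,5,5),5,empty))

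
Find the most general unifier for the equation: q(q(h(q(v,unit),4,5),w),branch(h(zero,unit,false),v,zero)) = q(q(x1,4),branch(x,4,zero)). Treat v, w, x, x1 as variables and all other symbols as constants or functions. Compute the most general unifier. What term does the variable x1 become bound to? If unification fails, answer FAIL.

Decompose q/2: q(h(q(v,unit),4,5),w) = q(x1,4),  branch(h(zero,unit,false),v,zero) = branch(x,4,zero).
Decompose q/2: h(q(v,unit),4,5) = x1,  w = 4.
Bind x1 := h(q(v,unit),4,5); no other remaining equation mentions x1.
Bind w := 4; no other remaining equation mentions w.
Decompose branch/3: h(zero,unit,false) = x,  v = 4,  zero = zero.
Bind x := h(zero,unit,false); no other remaining equation mentions x.
Bind v := 4; no other remaining equation mentions v. Substituting into the earlier binding gives x1 := h(q(4,unit),4,5).
Delete trivial equation zero = zero.
MGU = { x1 ↦ h(q(4,unit),4,5), w ↦ 4, x ↦ h(zero,unit,false), v ↦ 4 }, so x1 ↦ h(q(4,unit),4,5).

h(q(4,unit),4,5)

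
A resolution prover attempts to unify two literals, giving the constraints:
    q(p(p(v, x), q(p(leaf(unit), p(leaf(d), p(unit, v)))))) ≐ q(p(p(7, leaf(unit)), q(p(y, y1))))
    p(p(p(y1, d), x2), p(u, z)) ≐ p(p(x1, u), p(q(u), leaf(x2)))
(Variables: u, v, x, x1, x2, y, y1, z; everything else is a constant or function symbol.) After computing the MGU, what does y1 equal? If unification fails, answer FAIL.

Decompose q/1: p(p(v, x), q(p(leaf(unit), p(leaf(d), p(unit, v))))) ≐ p(p(7, leaf(unit)), q(p(y, y1))).
Decompose p/2: p(v, x) ≐ p(7, leaf(unit)),  q(p(leaf(unit), p(leaf(d), p(unit, v)))) ≐ q(p(y, y1)).
Decompose p/2: v ≐ 7,  x ≐ leaf(unit).
Bind v := 7; substituting into the one remaining equation that mentions v gives: q(p(leaf(unit), p(leaf(d), p(unit, 7)))) ≐ q(p(y, y1)).
Bind x := leaf(unit); no other remaining equation mentions x.
Decompose q/1: p(leaf(unit), p(leaf(d), p(unit, 7))) ≐ p(y, y1).
Decompose p/2: leaf(unit) ≐ y,  p(leaf(d), p(unit, 7)) ≐ y1.
Bind y := leaf(unit); no other remaining equation mentions y.
Bind y1 := p(leaf(d), p(unit, 7)); substituting into the remaining equation gives: p(p(p(p(leaf(d), p(unit, 7)), d), x2), p(u, z)) ≐ p(p(x1, u), p(q(u), leaf(x2))).
Decompose p/2: p(p(p(leaf(d), p(unit, 7)), d), x2) ≐ p(x1, u),  p(u, z) ≐ p(q(u), leaf(x2)).
Decompose p/2: p(p(leaf(d), p(unit, 7)), d) ≐ x1,  x2 ≐ u.
Bind x1 := p(p(leaf(d), p(unit, 7)), d); no other remaining equation mentions x1.
Bind x2 := u; substituting into the remaining equation gives: p(u, z) ≐ p(q(u), leaf(u)).
Decompose p/2: u ≐ q(u),  z ≐ leaf(u).
Occurs check fails: u occurs in q(u); the equation u ≐ q(u) has no finite solution.

FAIL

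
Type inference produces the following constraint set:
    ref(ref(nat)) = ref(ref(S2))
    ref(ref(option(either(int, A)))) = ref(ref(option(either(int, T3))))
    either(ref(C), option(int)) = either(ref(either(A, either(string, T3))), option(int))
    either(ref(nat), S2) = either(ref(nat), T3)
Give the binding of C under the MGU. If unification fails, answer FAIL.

Decompose ref/1: ref(nat) = ref(S2).
Decompose ref/1: nat = S2.
Bind S2 := nat; substituting into the one remaining equation that mentions S2 gives: either(ref(nat), nat) = either(ref(nat), T3).
Decompose ref/1: ref(option(either(int, A))) = ref(option(either(int, T3))).
Decompose ref/1: option(either(int, A)) = option(either(int, T3)).
Decompose option/1: either(int, A) = either(int, T3).
Decompose either/2: int = int,  A = T3.
Delete trivial equation int = int.
Bind A := T3; substituting into the one remaining equation that mentions A gives: either(ref(C), option(int)) = either(ref(either(T3, either(string, T3))), option(int)).
Decompose either/2: ref(C) = ref(either(T3, either(string, T3))),  option(int) = option(int).
Decompose ref/1: C = either(T3, either(string, T3)).
Bind C := either(T3, either(string, T3)); no other remaining equation mentions C.
Delete trivial equation option(int) = option(int).
Decompose either/2: ref(nat) = ref(nat),  nat = T3.
Delete trivial equation ref(nat) = ref(nat).
Bind T3 := nat. Substituting into the earlier bindings gives A := nat, C := either(nat, either(string, nat)).
MGU = { S2 -> nat, A -> nat, C -> either(nat, either(string, nat)), T3 -> nat }, so C -> either(nat, either(string, nat)).

either(nat, either(string, nat))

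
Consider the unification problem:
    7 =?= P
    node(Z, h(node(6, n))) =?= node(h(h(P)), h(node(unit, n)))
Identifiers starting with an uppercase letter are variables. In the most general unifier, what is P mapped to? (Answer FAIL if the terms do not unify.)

Bind P := 7; substituting into the remaining equation gives: node(Z, h(node(6, n))) =?= node(h(h(7)), h(node(unit, n))).
Decompose node/2: Z =?= h(h(7)),  h(node(6, n)) =?= h(node(unit, n)).
Bind Z := h(h(7)); no other remaining equation mentions Z.
Decompose h/1: node(6, n) =?= node(unit, n).
Decompose node/2: 6 =?= unit,  n =?= n.
Clash: constants 6 and unit differ; no unifier exists.

FAIL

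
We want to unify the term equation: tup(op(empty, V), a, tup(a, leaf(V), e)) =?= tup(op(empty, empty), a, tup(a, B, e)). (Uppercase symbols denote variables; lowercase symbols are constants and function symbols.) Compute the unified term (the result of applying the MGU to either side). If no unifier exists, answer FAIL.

Decompose tup/3: op(empty, V) =?= op(empty, empty),  a =?= a,  tup(a, leaf(V), e) =?= tup(a, B, e).
Decompose op/2: empty =?= empty,  V =?= empty.
Delete trivial equation empty =?= empty.
Bind V := empty; substituting into the one remaining equation that mentions V gives: tup(a, leaf(empty), e) =?= tup(a, B, e).
Delete trivial equation a =?= a.
Decompose tup/3: a =?= a,  leaf(empty) =?= B,  e =?= e.
Delete trivial equation a =?= a.
Bind B := leaf(empty); no other remaining equation mentions B.
Delete trivial equation e =?= e.
Applying the MGU to either side gives tup(op(empty, empty), a, tup(a, leaf(empty), e)).

tup(op(empty, empty), a, tup(a, leaf(empty), e))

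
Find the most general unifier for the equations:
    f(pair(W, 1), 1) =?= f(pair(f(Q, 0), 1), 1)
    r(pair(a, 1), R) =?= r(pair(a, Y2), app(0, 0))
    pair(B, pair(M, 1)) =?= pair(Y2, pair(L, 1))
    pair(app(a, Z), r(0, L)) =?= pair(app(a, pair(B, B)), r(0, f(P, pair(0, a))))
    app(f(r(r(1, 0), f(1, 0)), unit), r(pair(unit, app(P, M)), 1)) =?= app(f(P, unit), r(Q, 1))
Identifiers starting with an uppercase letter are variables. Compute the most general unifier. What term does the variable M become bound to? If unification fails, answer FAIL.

Decompose f/2: pair(W, 1) =?= pair(f(Q, 0), 1),  1 =?= 1.
Decompose pair/2: W =?= f(Q, 0),  1 =?= 1.
Bind W := f(Q, 0); no other remaining equation mentions W.
Delete trivial equation 1 =?= 1.
Delete trivial equation 1 =?= 1.
Decompose r/2: pair(a, 1) =?= pair(a, Y2),  R =?= app(0, 0).
Decompose pair/2: a =?= a,  1 =?= Y2.
Delete trivial equation a =?= a.
Bind Y2 := 1; substituting into the one remaining equation that mentions Y2 gives: pair(B, pair(M, 1)) =?= pair(1, pair(L, 1)).
Bind R := app(0, 0); no other remaining equation mentions R.
Decompose pair/2: B =?= 1,  pair(M, 1) =?= pair(L, 1).
Bind B := 1; substituting into the one remaining equation that mentions B gives: pair(app(a, Z), r(0, L)) =?= pair(app(a, pair(1, 1)), r(0, f(P, pair(0, a)))).
Decompose pair/2: M =?= L,  1 =?= 1.
Bind M := L; substituting into the one remaining equation that mentions M gives: app(f(r(r(1, 0), f(1, 0)), unit), r(pair(unit, app(P, L)), 1)) =?= app(f(P, unit), r(Q, 1)).
Delete trivial equation 1 =?= 1.
Decompose pair/2: app(a, Z) =?= app(a, pair(1, 1)),  r(0, L) =?= r(0, f(P, pair(0, a))).
Decompose app/2: a =?= a,  Z =?= pair(1, 1).
Delete trivial equation a =?= a.
Bind Z := pair(1, 1); no other remaining equation mentions Z.
Decompose r/2: 0 =?= 0,  L =?= f(P, pair(0, a)).
Delete trivial equation 0 =?= 0.
Bind L := f(P, pair(0, a)); substituting into the remaining equation gives: app(f(r(r(1, 0), f(1, 0)), unit), r(pair(unit, app(P, f(P, pair(0, a)))), 1)) =?= app(f(P, unit), r(Q, 1)). Substituting into the earlier binding gives M := f(P, pair(0, a)).
Decompose app/2: f(r(r(1, 0), f(1, 0)), unit) =?= f(P, unit),  r(pair(unit, app(P, f(P, pair(0, a)))), 1) =?= r(Q, 1).
Decompose f/2: r(r(1, 0), f(1, 0)) =?= P,  unit =?= unit.
Bind P := r(r(1, 0), f(1, 0)); substituting into the one remaining equation that mentions P gives: r(pair(unit, app(r(r(1, 0), f(1, 0)), f(r(r(1, 0), f(1, 0)), pair(0, a)))), 1) =?= r(Q, 1). Substituting into the earlier bindings gives M := f(r(r(1, 0), f(1, 0)), pair(0, a)), L := f(r(r(1, 0), f(1, 0)), pair(0, a)).
Delete trivial equation unit =?= unit.
Decompose r/2: pair(unit, app(r(r(1, 0), f(1, 0)), f(r(r(1, 0), f(1, 0)), pair(0, a)))) =?= Q,  1 =?= 1.
Bind Q := pair(unit, app(r(r(1, 0), f(1, 0)), f(r(r(1, 0), f(1, 0)), pair(0, a)))); no other remaining equation mentions Q. Substituting into the earlier binding gives W := f(pair(unit, app(r(r(1, 0), f(1, 0)), f(r(r(1, 0), f(1, 0)), pair(0, a)))), 0).
Delete trivial equation 1 =?= 1.
MGU = { W ↦ f(pair(unit, app(r(r(1, 0), f(1, 0)), f(r(r(1, 0), f(1, 0)), pair(0, a)))), 0), Y2 ↦ 1, R ↦ app(0, 0), B ↦ 1, M ↦ f(r(r(1, 0), f(1, 0)), pair(0, a)), Z ↦ pair(1, 1), L ↦ f(r(r(1, 0), f(1, 0)), pair(0, a)), P ↦ r(r(1, 0), f(1, 0)), Q ↦ pair(unit, app(r(r(1, 0), f(1, 0)), f(r(r(1, 0), f(1, 0)), pair(0, a)))) }, so M ↦ f(r(r(1, 0), f(1, 0)), pair(0, a)).

f(r(r(1, 0), f(1, 0)), pair(0, a))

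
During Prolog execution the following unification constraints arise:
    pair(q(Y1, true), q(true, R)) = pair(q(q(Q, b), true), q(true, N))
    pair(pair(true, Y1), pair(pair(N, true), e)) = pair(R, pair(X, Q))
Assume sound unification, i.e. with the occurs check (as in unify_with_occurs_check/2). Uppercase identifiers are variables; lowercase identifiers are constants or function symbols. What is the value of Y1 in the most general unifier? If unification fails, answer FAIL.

q(e, b)

Decompose pair/2: q(Y1, true) = q(q(Q, b), true),  q(true, R) = q(true, N).
Decompose q/2: Y1 = q(Q, b),  true = true.
Bind Y1 := q(Q, b); substituting into the one remaining equation that mentions Y1 gives: pair(pair(true, q(Q, b)), pair(pair(N, true), e)) = pair(R, pair(X, Q)).
Delete trivial equation true = true.
Decompose q/2: true = true,  R = N.
Delete trivial equation true = true.
Bind R := N; substituting into the remaining equation gives: pair(pair(true, q(Q, b)), pair(pair(N, true), e)) = pair(N, pair(X, Q)).
Decompose pair/2: pair(true, q(Q, b)) = N,  pair(pair(N, true), e) = pair(X, Q).
Bind N := pair(true, q(Q, b)); substituting into the remaining equation gives: pair(pair(pair(true, q(Q, b)), true), e) = pair(X, Q). Substituting into the earlier binding gives R := pair(true, q(Q, b)).
Decompose pair/2: pair(pair(true, q(Q, b)), true) = X,  e = Q.
Bind X := pair(pair(true, q(Q, b)), true); no other remaining equation mentions X.
Bind Q := e. Substituting into the earlier bindings gives Y1 := q(e, b), R := pair(true, q(e, b)), N := pair(true, q(e, b)), X := pair(pair(true, q(e, b)), true).
MGU = { Y1 ↦ q(e, b), R ↦ pair(true, q(e, b)), N ↦ pair(true, q(e, b)), X ↦ pair(pair(true, q(e, b)), true), Q ↦ e }, so Y1 ↦ q(e, b).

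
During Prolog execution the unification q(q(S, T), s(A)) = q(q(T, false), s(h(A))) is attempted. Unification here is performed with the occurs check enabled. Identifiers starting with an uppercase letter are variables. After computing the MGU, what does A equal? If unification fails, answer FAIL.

Decompose q/2: q(S, T) = q(T, false),  s(A) = s(h(A)).
Decompose q/2: S = T,  T = false.
Bind S := T; no other remaining equation mentions S.
Bind T := false; no other remaining equation mentions T. Substituting into the earlier binding gives S := false.
Decompose s/1: A = h(A).
Occurs check fails: A occurs in h(A); the equation A = h(A) has no finite solution.

FAIL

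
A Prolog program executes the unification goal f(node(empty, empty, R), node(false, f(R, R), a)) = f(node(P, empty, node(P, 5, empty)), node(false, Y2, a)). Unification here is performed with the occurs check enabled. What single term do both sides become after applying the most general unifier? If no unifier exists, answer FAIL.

Decompose f/2: node(empty, empty, R) = node(P, empty, node(P, 5, empty)),  node(false, f(R, R), a) = node(false, Y2, a).
Decompose node/3: empty = P,  empty = empty,  R = node(P, 5, empty).
Bind P := empty; substituting into the one remaining equation that mentions P gives: R = node(empty, 5, empty).
Delete trivial equation empty = empty.
Bind R := node(empty, 5, empty); substituting into the remaining equation gives: node(false, f(node(empty, 5, empty), node(empty, 5, empty)), a) = node(false, Y2, a).
Decompose node/3: false = false,  f(node(empty, 5, empty), node(empty, 5, empty)) = Y2,  a = a.
Delete trivial equation false = false.
Bind Y2 := f(node(empty, 5, empty), node(empty, 5, empty)); no other remaining equation mentions Y2.
Delete trivial equation a = a.
Applying the MGU to either side gives f(node(empty, empty, node(empty, 5, empty)), node(false, f(node(empty, 5, empty), node(empty, 5, empty)), a)).

f(node(empty, empty, node(empty, 5, empty)), node(false, f(node(empty, 5, empty), node(empty, 5, empty)), a))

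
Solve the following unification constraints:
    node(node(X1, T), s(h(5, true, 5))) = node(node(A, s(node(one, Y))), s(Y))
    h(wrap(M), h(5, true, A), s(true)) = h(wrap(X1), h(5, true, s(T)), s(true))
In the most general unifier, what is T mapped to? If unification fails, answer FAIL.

Decompose node/2: node(X1, T) = node(A, s(node(one, Y))),  s(h(5, true, 5)) = s(Y).
Decompose node/2: X1 = A,  T = s(node(one, Y)).
Bind X1 := A; substituting into the one remaining equation that mentions X1 gives: h(wrap(M), h(5, true, A), s(true)) = h(wrap(A), h(5, true, s(T)), s(true)).
Bind T := s(node(one, Y)); substituting into the one remaining equation that mentions T gives: h(wrap(M), h(5, true, A), s(true)) = h(wrap(A), h(5, true, s(s(node(one, Y)))), s(true)).
Decompose s/1: h(5, true, 5) = Y.
Bind Y := h(5, true, 5); substituting into the remaining equation gives: h(wrap(M), h(5, true, A), s(true)) = h(wrap(A), h(5, true, s(s(node(one, h(5, true, 5))))), s(true)). Substituting into the earlier binding gives T := s(node(one, h(5, true, 5))).
Decompose h/3: wrap(M) = wrap(A),  h(5, true, A) = h(5, true, s(s(node(one, h(5, true, 5))))),  s(true) = s(true).
Decompose wrap/1: M = A.
Bind M := A; no other remaining equation mentions M.
Decompose h/3: 5 = 5,  true = true,  A = s(s(node(one, h(5, true, 5)))).
Delete trivial equation 5 = 5.
Delete trivial equation true = true.
Bind A := s(s(node(one, h(5, true, 5)))); no other remaining equation mentions A. Substituting into the earlier bindings gives X1 := s(s(node(one, h(5, true, 5)))), M := s(s(node(one, h(5, true, 5)))).
Delete trivial equation s(true) = s(true).
MGU = { X1 -> s(s(node(one, h(5, true, 5)))), T -> s(node(one, h(5, true, 5))), Y -> h(5, true, 5), M -> s(s(node(one, h(5, true, 5)))), A -> s(s(node(one, h(5, true, 5)))) }, so T -> s(node(one, h(5, true, 5))).

s(node(one, h(5, true, 5)))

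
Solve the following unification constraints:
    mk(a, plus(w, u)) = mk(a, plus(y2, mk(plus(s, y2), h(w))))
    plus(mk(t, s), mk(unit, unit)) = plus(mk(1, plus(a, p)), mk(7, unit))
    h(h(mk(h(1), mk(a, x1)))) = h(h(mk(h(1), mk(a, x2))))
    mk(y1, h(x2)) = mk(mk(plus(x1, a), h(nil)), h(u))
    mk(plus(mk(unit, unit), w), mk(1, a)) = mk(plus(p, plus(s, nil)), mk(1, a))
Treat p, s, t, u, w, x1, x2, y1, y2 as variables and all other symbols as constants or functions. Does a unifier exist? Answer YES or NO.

Decompose mk/2: a = a,  plus(w, u) = plus(y2, mk(plus(s, y2), h(w))).
Delete trivial equation a = a.
Decompose plus/2: w = y2,  u = mk(plus(s, y2), h(w)).
Bind w := y2; substituting into the 2 remaining equations that mention w gives: u = mk(plus(s, y2), h(y2)),  mk(plus(mk(unit, unit), y2), mk(1, a)) = mk(plus(p, plus(s, nil)), mk(1, a)).
Bind u := mk(plus(s, y2), h(y2)); substituting into the one remaining equation that mentions u gives: mk(y1, h(x2)) = mk(mk(plus(x1, a), h(nil)), h(mk(plus(s, y2), h(y2)))).
Decompose plus/2: mk(t, s) = mk(1, plus(a, p)),  mk(unit, unit) = mk(7, unit).
Decompose mk/2: t = 1,  s = plus(a, p).
Bind t := 1; no other remaining equation mentions t.
Bind s := plus(a, p); substituting into the 2 remaining equations that mention s gives: mk(y1, h(x2)) = mk(mk(plus(x1, a), h(nil)), h(mk(plus(plus(a, p), y2), h(y2)))),  mk(plus(mk(unit, unit), y2), mk(1, a)) = mk(plus(p, plus(plus(a, p), nil)), mk(1, a)). Substituting into the earlier binding gives u := mk(plus(plus(a, p), y2), h(y2)).
Decompose mk/2: unit = 7,  unit = unit.
Clash: constants unit and 7 differ; no unifier exists.

NO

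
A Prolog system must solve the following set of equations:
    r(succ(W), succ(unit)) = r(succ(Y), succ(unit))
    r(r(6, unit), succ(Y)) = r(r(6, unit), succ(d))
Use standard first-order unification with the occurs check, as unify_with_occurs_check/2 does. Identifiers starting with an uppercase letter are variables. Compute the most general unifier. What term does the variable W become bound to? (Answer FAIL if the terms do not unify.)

Decompose r/2: succ(W) = succ(Y),  succ(unit) = succ(unit).
Decompose succ/1: W = Y.
Bind W := Y; no other remaining equation mentions W.
Delete trivial equation succ(unit) = succ(unit).
Decompose r/2: r(6, unit) = r(6, unit),  succ(Y) = succ(d).
Delete trivial equation r(6, unit) = r(6, unit).
Decompose succ/1: Y = d.
Bind Y := d. Substituting into the earlier binding gives W := d.
MGU = { W ↦ d, Y ↦ d }, so W ↦ d.

d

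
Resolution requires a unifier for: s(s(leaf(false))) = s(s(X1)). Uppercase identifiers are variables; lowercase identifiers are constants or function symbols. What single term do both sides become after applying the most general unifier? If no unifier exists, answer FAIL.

s(s(leaf(false)))

Decompose s/1: s(leaf(false)) = s(X1).
Decompose s/1: leaf(false) = X1.
Bind X1 := leaf(false).
Applying the MGU to either side gives s(s(leaf(false))).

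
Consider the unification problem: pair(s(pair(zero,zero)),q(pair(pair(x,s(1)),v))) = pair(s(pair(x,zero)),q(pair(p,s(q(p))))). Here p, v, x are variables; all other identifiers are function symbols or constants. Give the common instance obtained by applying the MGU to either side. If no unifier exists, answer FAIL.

Decompose pair/2: s(pair(zero,zero)) = s(pair(x,zero)),  q(pair(pair(x,s(1)),v)) = q(pair(p,s(q(p)))).
Decompose s/1: pair(zero,zero) = pair(x,zero).
Decompose pair/2: zero = x,  zero = zero.
Bind x := zero; substituting into the one remaining equation that mentions x gives: q(pair(pair(zero,s(1)),v)) = q(pair(p,s(q(p)))).
Delete trivial equation zero = zero.
Decompose q/1: pair(pair(zero,s(1)),v) = pair(p,s(q(p))).
Decompose pair/2: pair(zero,s(1)) = p,  v = s(q(p)).
Bind p := pair(zero,s(1)); substituting into the remaining equation gives: v = s(q(pair(zero,s(1)))).
Bind v := s(q(pair(zero,s(1)))).
Applying the MGU to either side gives pair(s(pair(zero,zero)),q(pair(pair(zero,s(1)),s(q(pair(zero,s(1))))))).

pair(s(pair(zero,zero)),q(pair(pair(zero,s(1)),s(q(pair(zero,s(1)))))))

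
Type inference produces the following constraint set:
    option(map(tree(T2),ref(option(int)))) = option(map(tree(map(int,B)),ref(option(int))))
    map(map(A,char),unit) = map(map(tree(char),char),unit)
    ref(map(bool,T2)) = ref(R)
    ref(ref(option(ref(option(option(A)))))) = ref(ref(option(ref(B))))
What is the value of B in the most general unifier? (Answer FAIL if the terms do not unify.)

option(option(tree(char)))

Decompose option/1: map(tree(T2),ref(option(int))) = map(tree(map(int,B)),ref(option(int))).
Decompose map/2: tree(T2) = tree(map(int,B)),  ref(option(int)) = ref(option(int)).
Decompose tree/1: T2 = map(int,B).
Bind T2 := map(int,B); substituting into the one remaining equation that mentions T2 gives: ref(map(bool,map(int,B))) = ref(R).
Delete trivial equation ref(option(int)) = ref(option(int)).
Decompose map/2: map(A,char) = map(tree(char),char),  unit = unit.
Decompose map/2: A = tree(char),  char = char.
Bind A := tree(char); substituting into the one remaining equation that mentions A gives: ref(ref(option(ref(option(option(tree(char))))))) = ref(ref(option(ref(B)))).
Delete trivial equation char = char.
Delete trivial equation unit = unit.
Decompose ref/1: map(bool,map(int,B)) = R.
Bind R := map(bool,map(int,B)); no other remaining equation mentions R.
Decompose ref/1: ref(option(ref(option(option(tree(char)))))) = ref(option(ref(B))).
Decompose ref/1: option(ref(option(option(tree(char))))) = option(ref(B)).
Decompose option/1: ref(option(option(tree(char)))) = ref(B).
Decompose ref/1: option(option(tree(char))) = B.
Bind B := option(option(tree(char))). Substituting into the earlier bindings gives T2 := map(int,option(option(tree(char)))), R := map(bool,map(int,option(option(tree(char))))).
MGU = { T2 := map(int,option(option(tree(char)))), A := tree(char), R := map(bool,map(int,option(option(tree(char))))), B := option(option(tree(char))) }, so B := option(option(tree(char))).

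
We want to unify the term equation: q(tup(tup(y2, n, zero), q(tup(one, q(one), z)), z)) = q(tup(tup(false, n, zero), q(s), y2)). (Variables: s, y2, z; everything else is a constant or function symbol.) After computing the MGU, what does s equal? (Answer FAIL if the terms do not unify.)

tup(one, q(one), false)

Decompose q/1: tup(tup(y2, n, zero), q(tup(one, q(one), z)), z) = tup(tup(false, n, zero), q(s), y2).
Decompose tup/3: tup(y2, n, zero) = tup(false, n, zero),  q(tup(one, q(one), z)) = q(s),  z = y2.
Decompose tup/3: y2 = false,  n = n,  zero = zero.
Bind y2 := false; substituting into the one remaining equation that mentions y2 gives: z = false.
Delete trivial equation n = n.
Delete trivial equation zero = zero.
Decompose q/1: tup(one, q(one), z) = s.
Bind s := tup(one, q(one), z); no other remaining equation mentions s.
Bind z := false. Substituting into the earlier binding gives s := tup(one, q(one), false).
MGU = { y2 := false, s := tup(one, q(one), false), z := false }, so s := tup(one, q(one), false).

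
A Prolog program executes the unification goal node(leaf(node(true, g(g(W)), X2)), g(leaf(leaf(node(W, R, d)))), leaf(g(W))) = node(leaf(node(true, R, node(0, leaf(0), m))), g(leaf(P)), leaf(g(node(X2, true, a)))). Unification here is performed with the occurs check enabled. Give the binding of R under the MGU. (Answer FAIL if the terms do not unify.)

Decompose node/3: leaf(node(true, g(g(W)), X2)) = leaf(node(true, R, node(0, leaf(0), m))),  g(leaf(leaf(node(W, R, d)))) = g(leaf(P)),  leaf(g(W)) = leaf(g(node(X2, true, a))).
Decompose leaf/1: node(true, g(g(W)), X2) = node(true, R, node(0, leaf(0), m)).
Decompose node/3: true = true,  g(g(W)) = R,  X2 = node(0, leaf(0), m).
Delete trivial equation true = true.
Bind R := g(g(W)); substituting into the one remaining equation that mentions R gives: g(leaf(leaf(node(W, g(g(W)), d)))) = g(leaf(P)).
Bind X2 := node(0, leaf(0), m); substituting into the one remaining equation that mentions X2 gives: leaf(g(W)) = leaf(g(node(node(0, leaf(0), m), true, a))).
Decompose g/1: leaf(leaf(node(W, g(g(W)), d))) = leaf(P).
Decompose leaf/1: leaf(node(W, g(g(W)), d)) = P.
Bind P := leaf(node(W, g(g(W)), d)); no other remaining equation mentions P.
Decompose leaf/1: g(W) = g(node(node(0, leaf(0), m), true, a)).
Decompose g/1: W = node(node(0, leaf(0), m), true, a).
Bind W := node(node(0, leaf(0), m), true, a). Substituting into the earlier bindings gives R := g(g(node(node(0, leaf(0), m), true, a))), P := leaf(node(node(node(0, leaf(0), m), true, a), g(g(node(node(0, leaf(0), m), true, a))), d)).
MGU = { R = g(g(node(node(0, leaf(0), m), true, a))), X2 = node(0, leaf(0), m), P = leaf(node(node(node(0, leaf(0), m), true, a), g(g(node(node(0, leaf(0), m), true, a))), d)), W = node(node(0, leaf(0), m), true, a) }, so R = g(g(node(node(0, leaf(0), m), true, a))).

g(g(node(node(0, leaf(0), m), true, a)))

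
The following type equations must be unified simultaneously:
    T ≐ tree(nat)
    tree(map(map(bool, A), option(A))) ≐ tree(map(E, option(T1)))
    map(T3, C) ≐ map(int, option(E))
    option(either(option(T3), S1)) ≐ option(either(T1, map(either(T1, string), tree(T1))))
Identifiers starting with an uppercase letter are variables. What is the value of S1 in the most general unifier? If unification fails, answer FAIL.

Bind T := tree(nat); no other remaining equation mentions T.
Decompose tree/1: map(map(bool, A), option(A)) ≐ map(E, option(T1)).
Decompose map/2: map(bool, A) ≐ E,  option(A) ≐ option(T1).
Bind E := map(bool, A); substituting into the one remaining equation that mentions E gives: map(T3, C) ≐ map(int, option(map(bool, A))).
Decompose option/1: A ≐ T1.
Bind A := T1; substituting into the one remaining equation that mentions A gives: map(T3, C) ≐ map(int, option(map(bool, T1))). Substituting into the earlier binding gives E := map(bool, T1).
Decompose map/2: T3 ≐ int,  C ≐ option(map(bool, T1)).
Bind T3 := int; substituting into the one remaining equation that mentions T3 gives: option(either(option(int), S1)) ≐ option(either(T1, map(either(T1, string), tree(T1)))).
Bind C := option(map(bool, T1)); no other remaining equation mentions C.
Decompose option/1: either(option(int), S1) ≐ either(T1, map(either(T1, string), tree(T1))).
Decompose either/2: option(int) ≐ T1,  S1 ≐ map(either(T1, string), tree(T1)).
Bind T1 := option(int); substituting into the remaining equation gives: S1 ≐ map(either(option(int), string), tree(option(int))). Substituting into the earlier bindings gives E := map(bool, option(int)), A := option(int), C := option(map(bool, option(int))).
Bind S1 := map(either(option(int), string), tree(option(int))).
MGU = { T -> tree(nat), E -> map(bool, option(int)), A -> option(int), T3 -> int, C -> option(map(bool, option(int))), T1 -> option(int), S1 -> map(either(option(int), string), tree(option(int))) }, so S1 -> map(either(option(int), string), tree(option(int))).

map(either(option(int), string), tree(option(int)))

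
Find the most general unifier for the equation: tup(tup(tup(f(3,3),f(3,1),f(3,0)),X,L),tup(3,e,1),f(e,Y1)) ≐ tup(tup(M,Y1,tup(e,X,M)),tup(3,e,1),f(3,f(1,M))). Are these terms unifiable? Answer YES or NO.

NO

Decompose tup/3: tup(tup(f(3,3),f(3,1),f(3,0)),X,L) ≐ tup(M,Y1,tup(e,X,M)),  tup(3,e,1) ≐ tup(3,e,1),  f(e,Y1) ≐ f(3,f(1,M)).
Decompose tup/3: tup(f(3,3),f(3,1),f(3,0)) ≐ M,  X ≐ Y1,  L ≐ tup(e,X,M).
Bind M := tup(f(3,3),f(3,1),f(3,0)); substituting into the 2 remaining equations that mention M gives: L ≐ tup(e,X,tup(f(3,3),f(3,1),f(3,0))),  f(e,Y1) ≐ f(3,f(1,tup(f(3,3),f(3,1),f(3,0)))).
Bind X := Y1; substituting into the one remaining equation that mentions X gives: L ≐ tup(e,Y1,tup(f(3,3),f(3,1),f(3,0))).
Bind L := tup(e,Y1,tup(f(3,3),f(3,1),f(3,0))); no other remaining equation mentions L.
Delete trivial equation tup(3,e,1) ≐ tup(3,e,1).
Decompose f/2: e ≐ 3,  Y1 ≐ f(1,tup(f(3,3),f(3,1),f(3,0))).
Clash: constants e and 3 differ; no unifier exists.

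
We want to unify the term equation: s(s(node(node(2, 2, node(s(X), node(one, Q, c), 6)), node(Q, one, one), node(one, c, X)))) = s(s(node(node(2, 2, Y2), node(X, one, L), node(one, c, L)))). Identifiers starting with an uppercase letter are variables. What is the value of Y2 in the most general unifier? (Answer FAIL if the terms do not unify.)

Decompose s/1: s(node(node(2, 2, node(s(X), node(one, Q, c), 6)), node(Q, one, one), node(one, c, X))) = s(node(node(2, 2, Y2), node(X, one, L), node(one, c, L))).
Decompose s/1: node(node(2, 2, node(s(X), node(one, Q, c), 6)), node(Q, one, one), node(one, c, X)) = node(node(2, 2, Y2), node(X, one, L), node(one, c, L)).
Decompose node/3: node(2, 2, node(s(X), node(one, Q, c), 6)) = node(2, 2, Y2),  node(Q, one, one) = node(X, one, L),  node(one, c, X) = node(one, c, L).
Decompose node/3: 2 = 2,  2 = 2,  node(s(X), node(one, Q, c), 6) = Y2.
Delete trivial equation 2 = 2.
Delete trivial equation 2 = 2.
Bind Y2 := node(s(X), node(one, Q, c), 6); no other remaining equation mentions Y2.
Decompose node/3: Q = X,  one = one,  one = L.
Bind Q := X; no other remaining equation mentions Q. Substituting into the earlier binding gives Y2 := node(s(X), node(one, X, c), 6).
Delete trivial equation one = one.
Bind L := one; substituting into the remaining equation gives: node(one, c, X) = node(one, c, one).
Decompose node/3: one = one,  c = c,  X = one.
Delete trivial equation one = one.
Delete trivial equation c = c.
Bind X := one. Substituting into the earlier bindings gives Y2 := node(s(one), node(one, one, c), 6), Q := one.
MGU = { Y2 := node(s(one), node(one, one, c), 6), Q := one, L := one, X := one }, so Y2 := node(s(one), node(one, one, c), 6).

node(s(one), node(one, one, c), 6)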